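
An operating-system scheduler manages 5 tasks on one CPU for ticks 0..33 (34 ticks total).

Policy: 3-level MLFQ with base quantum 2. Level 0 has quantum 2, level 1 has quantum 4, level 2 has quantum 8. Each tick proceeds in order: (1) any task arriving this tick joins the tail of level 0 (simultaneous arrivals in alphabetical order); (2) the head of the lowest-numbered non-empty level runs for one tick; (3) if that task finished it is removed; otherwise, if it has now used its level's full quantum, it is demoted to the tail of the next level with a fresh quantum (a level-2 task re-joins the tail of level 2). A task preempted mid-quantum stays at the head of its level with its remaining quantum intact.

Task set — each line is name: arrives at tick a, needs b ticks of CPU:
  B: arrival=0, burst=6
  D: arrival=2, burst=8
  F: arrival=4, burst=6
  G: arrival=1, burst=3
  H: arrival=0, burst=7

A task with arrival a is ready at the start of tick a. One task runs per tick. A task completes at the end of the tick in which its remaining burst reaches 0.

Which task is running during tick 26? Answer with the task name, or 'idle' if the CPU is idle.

t=0: L0/L1/L2 = BH/-/- → run B
t=1: L0/L1/L2 = BHG/-/- → run B
t=2: L0/L1/L2 = HGD/B/- → run H
t=3: L0/L1/L2 = HGD/B/- → run H
t=4: L0/L1/L2 = GDF/BH/- → run G
t=5: L0/L1/L2 = GDF/BH/- → run G
t=6: L0/L1/L2 = DF/BHG/- → run D
t=7: L0/L1/L2 = DF/BHG/- → run D
t=8: L0/L1/L2 = F/BHGD/- → run F
t=9: L0/L1/L2 = F/BHGD/- → run F
t=10: L0/L1/L2 = -/BHGDF/- → run B
t=11: L0/L1/L2 = -/BHGDF/- → run B
t=12: L0/L1/L2 = -/BHGDF/- → run B
t=13: L0/L1/L2 = -/BHGDF/- → run B
t=14: L0/L1/L2 = -/HGDF/- → run H
t=15: L0/L1/L2 = -/HGDF/- → run H
t=16: L0/L1/L2 = -/HGDF/- → run H
t=17: L0/L1/L2 = -/HGDF/- → run H
t=18: L0/L1/L2 = -/GDF/H → run G
t=19: L0/L1/L2 = -/DF/H → run D
t=20: L0/L1/L2 = -/DF/H → run D
t=21: L0/L1/L2 = -/DF/H → run D
t=22: L0/L1/L2 = -/DF/H → run D
t=23: L0/L1/L2 = -/F/HD → run F
t=24: L0/L1/L2 = -/F/HD → run F
t=25: L0/L1/L2 = -/F/HD → run F
t=26: L0/L1/L2 = -/F/HD → run F
t=27: L0/L1/L2 = -/-/HD → run H
t=28: L0/L1/L2 = -/-/D → run D
t=29: L0/L1/L2 = -/-/D → run D
t=30: (idle)
t=31: (idle)
t=32: (idle)
t=33: (idle)

running at tick 26 = F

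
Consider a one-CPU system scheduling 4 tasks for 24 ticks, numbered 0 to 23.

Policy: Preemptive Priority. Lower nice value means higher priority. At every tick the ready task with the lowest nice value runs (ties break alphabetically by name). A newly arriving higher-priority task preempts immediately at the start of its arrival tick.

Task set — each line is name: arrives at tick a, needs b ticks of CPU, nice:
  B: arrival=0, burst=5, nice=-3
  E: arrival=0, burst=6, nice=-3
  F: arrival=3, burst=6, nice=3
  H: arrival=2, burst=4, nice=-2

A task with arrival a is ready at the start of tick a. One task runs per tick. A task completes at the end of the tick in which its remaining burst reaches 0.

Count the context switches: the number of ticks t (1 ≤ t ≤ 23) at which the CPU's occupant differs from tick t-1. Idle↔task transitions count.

context switches = 4

t=0: ready={B,E} → run B
t=1: ready={B,E} → run B
t=2: ready={B,E,H} → run B
t=3: ready={B,E,F,H} → run B
t=4: ready={B,E,F,H} → run B
t=5: ready={E,F,H} → run E
t=6: ready={E,F,H} → run E
t=7: ready={E,F,H} → run E
t=8: ready={E,F,H} → run E
t=9: ready={E,F,H} → run E
t=10: ready={E,F,H} → run E
t=11: ready={F,H} → run H
t=12: ready={F,H} → run H
t=13: ready={F,H} → run H
t=14: ready={F,H} → run H
t=15: ready={F} → run F
t=16: ready={F} → run F
t=17: ready={F} → run F
t=18: ready={F} → run F
t=19: ready={F} → run F
t=20: ready={F} → run F
t=21: (idle)
t=22: (idle)
t=23: (idle)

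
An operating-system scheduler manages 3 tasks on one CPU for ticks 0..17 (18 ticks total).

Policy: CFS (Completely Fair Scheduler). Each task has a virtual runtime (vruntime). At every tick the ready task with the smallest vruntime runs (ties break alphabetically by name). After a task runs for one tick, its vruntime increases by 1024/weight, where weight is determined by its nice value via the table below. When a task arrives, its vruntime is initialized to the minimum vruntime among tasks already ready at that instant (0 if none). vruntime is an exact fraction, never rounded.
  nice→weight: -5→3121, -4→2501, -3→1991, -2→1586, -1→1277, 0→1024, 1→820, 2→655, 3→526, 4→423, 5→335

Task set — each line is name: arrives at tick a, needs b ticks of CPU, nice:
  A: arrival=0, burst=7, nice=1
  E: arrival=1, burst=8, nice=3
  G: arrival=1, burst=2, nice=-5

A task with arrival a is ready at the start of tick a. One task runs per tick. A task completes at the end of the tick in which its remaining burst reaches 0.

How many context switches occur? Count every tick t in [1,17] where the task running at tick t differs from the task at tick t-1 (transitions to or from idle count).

context switches = 11

t=0: vr[A=0] → run A
t=1: vr[A=256/205 E=256/205 G=256/205] → run A
t=2: vr[A=512/205 E=256/205 G=256/205] → run E
t=3: vr[A=512/205 E=172288/53915 G=256/205] → run G
t=4: vr[A=512/205 E=172288/53915 G=1008896/639805] → run G
t=5: vr[A=512/205 E=172288/53915] → run A
t=6: vr[A=768/205 E=172288/53915] → run E
t=7: vr[A=768/205 E=277248/53915] → run A
t=8: vr[A=1024/205 E=277248/53915] → run A
t=9: vr[A=256/41 E=277248/53915] → run E
t=10: vr[A=256/41 E=382208/53915] → run A
t=11: vr[A=1536/205 E=382208/53915] → run E
t=12: vr[A=1536/205 E=487168/53915] → run A
t=13: vr[E=487168/53915] → run E
t=14: vr[E=592128/53915] → run E
t=15: vr[E=697088/53915] → run E
t=16: vr[E=802048/53915] → run E
t=17: (idle)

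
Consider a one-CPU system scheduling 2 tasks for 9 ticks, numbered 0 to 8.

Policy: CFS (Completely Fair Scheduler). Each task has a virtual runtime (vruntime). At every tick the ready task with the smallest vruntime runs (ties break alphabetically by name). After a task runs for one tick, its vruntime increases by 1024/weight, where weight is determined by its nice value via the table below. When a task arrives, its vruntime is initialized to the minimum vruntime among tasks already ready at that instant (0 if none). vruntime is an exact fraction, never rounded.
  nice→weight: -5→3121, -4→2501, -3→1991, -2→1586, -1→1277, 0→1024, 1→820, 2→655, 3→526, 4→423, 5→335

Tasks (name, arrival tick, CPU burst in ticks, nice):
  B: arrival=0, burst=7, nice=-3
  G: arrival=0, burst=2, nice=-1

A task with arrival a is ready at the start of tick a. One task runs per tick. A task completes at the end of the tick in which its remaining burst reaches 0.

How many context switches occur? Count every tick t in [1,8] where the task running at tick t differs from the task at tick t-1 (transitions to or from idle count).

t=0: vr[B=0 G=0] → run B
t=1: vr[B=1024/1991 G=0] → run G
t=2: vr[B=1024/1991 G=1024/1277] → run B
t=3: vr[B=2048/1991 G=1024/1277] → run G
t=4: vr[B=2048/1991] → run B
t=5: vr[B=3072/1991] → run B
t=6: vr[B=4096/1991] → run B
t=7: vr[B=5120/1991] → run B
t=8: vr[B=6144/1991] → run B

context switches = 4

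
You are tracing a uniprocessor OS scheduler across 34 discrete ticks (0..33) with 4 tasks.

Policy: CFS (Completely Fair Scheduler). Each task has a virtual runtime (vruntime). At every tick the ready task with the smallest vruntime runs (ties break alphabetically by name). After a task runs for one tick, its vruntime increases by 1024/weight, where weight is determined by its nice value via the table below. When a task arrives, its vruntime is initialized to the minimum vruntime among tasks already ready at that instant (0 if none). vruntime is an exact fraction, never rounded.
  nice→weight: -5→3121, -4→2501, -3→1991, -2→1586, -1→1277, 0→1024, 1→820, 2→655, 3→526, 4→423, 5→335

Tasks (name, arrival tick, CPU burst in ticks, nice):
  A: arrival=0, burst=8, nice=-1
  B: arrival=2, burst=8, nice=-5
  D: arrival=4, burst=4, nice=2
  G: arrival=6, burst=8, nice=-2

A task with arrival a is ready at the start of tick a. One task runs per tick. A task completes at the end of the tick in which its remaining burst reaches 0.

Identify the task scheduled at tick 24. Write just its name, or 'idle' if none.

running at tick 24 = A

t=0: vr[A=0] → run A
t=1: vr[A=1024/1277] → run A
t=2: vr[A=2048/1277 B=2048/1277] → run A
t=3: vr[A=3072/1277 B=2048/1277] → run B
t=4: vr[A=3072/1277 B=7699456/3985517 D=7699456/3985517] → run B
t=5: vr[A=3072/1277 B=9007104/3985517 D=7699456/3985517] → run D
t=6: vr[A=3072/1277 B=9007104/3985517 D=9124313088/2610513635 G=9007104/3985517] → run B
t=7: vr[A=3072/1277 B=10314752/3985517 D=9124313088/2610513635 G=9007104/3985517] → run G
t=8: vr[A=3072/1277 B=10314752/3985517 D=9124313088/2610513635 G=9183218176/3160514981] → run A
t=9: vr[A=4096/1277 B=10314752/3985517 D=9124313088/2610513635 G=9183218176/3160514981] → run B
t=10: vr[A=4096/1277 B=11622400/3985517 D=9124313088/2610513635 G=9183218176/3160514981] → run G
t=11: vr[A=4096/1277 B=11622400/3985517 D=9124313088/2610513635 G=11223802880/3160514981] → run B
t=12: vr[A=4096/1277 B=12930048/3985517 D=9124313088/2610513635 G=11223802880/3160514981] → run A
t=13: vr[A=5120/1277 B=12930048/3985517 D=9124313088/2610513635 G=11223802880/3160514981] → run B
t=14: vr[A=5120/1277 B=14237696/3985517 D=9124313088/2610513635 G=11223802880/3160514981] → run D
t=15: vr[A=5120/1277 B=14237696/3985517 D=13205482496/2610513635 G=11223802880/3160514981] → run G
t=16: vr[A=5120/1277 B=14237696/3985517 D=13205482496/2610513635 G=13264387584/3160514981] → run B
t=17: vr[A=5120/1277 B=15545344/3985517 D=13205482496/2610513635 G=13264387584/3160514981] → run B
t=18: vr[A=5120/1277 D=13205482496/2610513635 G=13264387584/3160514981] → run A
t=19: vr[A=6144/1277 D=13205482496/2610513635 G=13264387584/3160514981] → run G
t=20: vr[A=6144/1277 D=13205482496/2610513635 G=15304972288/3160514981] → run A
t=21: vr[A=7168/1277 D=13205482496/2610513635 G=15304972288/3160514981] → run G
t=22: vr[A=7168/1277 D=13205482496/2610513635 G=17345556992/3160514981] → run D
t=23: vr[A=7168/1277 D=17286651904/2610513635 G=17345556992/3160514981] → run G
t=24: vr[A=7168/1277 D=17286651904/2610513635 G=19386141696/3160514981] → run A
t=25: vr[D=17286651904/2610513635 G=19386141696/3160514981] → run G
t=26: vr[D=17286651904/2610513635 G=21426726400/3160514981] → run D
t=27: vr[G=21426726400/3160514981] → run G
t=28: (idle)
t=29: (idle)
t=30: (idle)
t=31: (idle)
t=32: (idle)
t=33: (idle)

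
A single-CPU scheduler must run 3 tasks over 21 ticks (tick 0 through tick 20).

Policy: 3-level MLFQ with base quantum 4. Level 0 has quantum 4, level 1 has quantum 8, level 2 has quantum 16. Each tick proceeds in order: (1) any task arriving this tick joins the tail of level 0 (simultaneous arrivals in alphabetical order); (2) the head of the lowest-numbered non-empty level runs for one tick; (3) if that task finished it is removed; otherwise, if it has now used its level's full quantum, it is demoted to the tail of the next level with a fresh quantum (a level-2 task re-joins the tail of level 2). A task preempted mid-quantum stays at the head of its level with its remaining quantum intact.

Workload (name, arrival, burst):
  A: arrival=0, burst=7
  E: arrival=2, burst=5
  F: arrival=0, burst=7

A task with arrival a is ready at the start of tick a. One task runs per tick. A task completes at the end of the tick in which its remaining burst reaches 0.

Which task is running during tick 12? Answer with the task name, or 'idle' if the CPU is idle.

running at tick 12 = A

t=0: L0/L1/L2 = AF/-/- → run A
t=1: L0/L1/L2 = AF/-/- → run A
t=2: L0/L1/L2 = AFE/-/- → run A
t=3: L0/L1/L2 = AFE/-/- → run A
t=4: L0/L1/L2 = FE/A/- → run F
t=5: L0/L1/L2 = FE/A/- → run F
t=6: L0/L1/L2 = FE/A/- → run F
t=7: L0/L1/L2 = FE/A/- → run F
t=8: L0/L1/L2 = E/AF/- → run E
t=9: L0/L1/L2 = E/AF/- → run E
t=10: L0/L1/L2 = E/AF/- → run E
t=11: L0/L1/L2 = E/AF/- → run E
t=12: L0/L1/L2 = -/AFE/- → run A
t=13: L0/L1/L2 = -/AFE/- → run A
t=14: L0/L1/L2 = -/AFE/- → run A
t=15: L0/L1/L2 = -/FE/- → run F
t=16: L0/L1/L2 = -/FE/- → run F
t=17: L0/L1/L2 = -/FE/- → run F
t=18: L0/L1/L2 = -/E/- → run E
t=19: (idle)
t=20: (idle)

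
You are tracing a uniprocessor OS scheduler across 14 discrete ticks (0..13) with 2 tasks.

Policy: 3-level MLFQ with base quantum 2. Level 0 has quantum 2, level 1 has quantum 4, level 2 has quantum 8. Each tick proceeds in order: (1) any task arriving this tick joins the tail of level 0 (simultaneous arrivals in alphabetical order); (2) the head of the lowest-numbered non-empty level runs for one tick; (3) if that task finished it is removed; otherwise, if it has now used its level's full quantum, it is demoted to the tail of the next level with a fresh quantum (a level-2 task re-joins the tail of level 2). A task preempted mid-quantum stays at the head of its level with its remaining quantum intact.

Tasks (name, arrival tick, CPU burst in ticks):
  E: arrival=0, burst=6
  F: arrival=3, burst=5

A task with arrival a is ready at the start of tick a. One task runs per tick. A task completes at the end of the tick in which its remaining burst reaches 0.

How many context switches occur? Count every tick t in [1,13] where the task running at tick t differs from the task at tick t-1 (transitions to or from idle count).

context switches = 4

t=0: L0/L1/L2 = E/-/- → run E
t=1: L0/L1/L2 = E/-/- → run E
t=2: L0/L1/L2 = -/E/- → run E
t=3: L0/L1/L2 = F/E/- → run F
t=4: L0/L1/L2 = F/E/- → run F
t=5: L0/L1/L2 = -/EF/- → run E
t=6: L0/L1/L2 = -/EF/- → run E
t=7: L0/L1/L2 = -/EF/- → run E
t=8: L0/L1/L2 = -/F/- → run F
t=9: L0/L1/L2 = -/F/- → run F
t=10: L0/L1/L2 = -/F/- → run F
t=11: (idle)
t=12: (idle)
t=13: (idle)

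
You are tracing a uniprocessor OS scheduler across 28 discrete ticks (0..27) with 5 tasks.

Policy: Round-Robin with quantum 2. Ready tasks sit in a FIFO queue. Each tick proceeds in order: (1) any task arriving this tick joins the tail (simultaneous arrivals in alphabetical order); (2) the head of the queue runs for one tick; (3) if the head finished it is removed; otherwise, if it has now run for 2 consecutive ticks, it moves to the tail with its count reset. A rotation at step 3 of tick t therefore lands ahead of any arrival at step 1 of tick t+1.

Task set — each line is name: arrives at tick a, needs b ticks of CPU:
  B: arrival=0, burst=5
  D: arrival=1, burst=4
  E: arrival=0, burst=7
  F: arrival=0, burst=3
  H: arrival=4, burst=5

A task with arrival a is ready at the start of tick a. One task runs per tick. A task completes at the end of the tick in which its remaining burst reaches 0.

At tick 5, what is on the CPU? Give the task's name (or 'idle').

t=0: queue=[B,E,F] q_used=0 → run B
t=1: queue=[B,E,F,D] q_used=1 → run B
t=2: queue=[E,F,D,B] q_used=0 → run E
t=3: queue=[E,F,D,B] q_used=1 → run E
t=4: queue=[F,D,B,E,H] q_used=0 → run F
t=5: queue=[F,D,B,E,H] q_used=1 → run F
t=6: queue=[D,B,E,H,F] q_used=0 → run D
t=7: queue=[D,B,E,H,F] q_used=1 → run D
t=8: queue=[B,E,H,F,D] q_used=0 → run B
t=9: queue=[B,E,H,F,D] q_used=1 → run B
t=10: queue=[E,H,F,D,B] q_used=0 → run E
t=11: queue=[E,H,F,D,B] q_used=1 → run E
t=12: queue=[H,F,D,B,E] q_used=0 → run H
t=13: queue=[H,F,D,B,E] q_used=1 → run H
t=14: queue=[F,D,B,E,H] q_used=0 → run F
t=15: queue=[D,B,E,H] q_used=0 → run D
t=16: queue=[D,B,E,H] q_used=1 → run D
t=17: queue=[B,E,H] q_used=0 → run B
t=18: queue=[E,H] q_used=0 → run E
t=19: queue=[E,H] q_used=1 → run E
t=20: queue=[H,E] q_used=0 → run H
t=21: queue=[H,E] q_used=1 → run H
t=22: queue=[E,H] q_used=0 → run E
t=23: queue=[H] q_used=0 → run H
t=24: (idle)
t=25: (idle)
t=26: (idle)
t=27: (idle)

running at tick 5 = F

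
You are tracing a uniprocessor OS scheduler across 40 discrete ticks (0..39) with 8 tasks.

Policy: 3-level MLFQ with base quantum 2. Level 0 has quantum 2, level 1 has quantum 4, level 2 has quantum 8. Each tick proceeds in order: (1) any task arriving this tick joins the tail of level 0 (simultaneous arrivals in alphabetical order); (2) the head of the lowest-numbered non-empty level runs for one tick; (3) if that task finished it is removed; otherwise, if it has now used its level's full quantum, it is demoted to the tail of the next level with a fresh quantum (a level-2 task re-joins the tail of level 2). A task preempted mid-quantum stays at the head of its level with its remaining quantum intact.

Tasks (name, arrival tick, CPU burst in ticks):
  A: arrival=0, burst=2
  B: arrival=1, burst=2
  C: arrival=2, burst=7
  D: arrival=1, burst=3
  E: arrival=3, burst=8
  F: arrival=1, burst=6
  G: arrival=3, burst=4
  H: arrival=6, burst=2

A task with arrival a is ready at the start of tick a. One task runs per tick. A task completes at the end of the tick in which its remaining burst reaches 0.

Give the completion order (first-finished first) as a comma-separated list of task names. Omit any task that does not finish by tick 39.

t=0: L0/L1/L2 = A/-/- → run A
t=1: L0/L1/L2 = ABDF/-/- → run A
t=2: L0/L1/L2 = BDFC/-/- → run B
t=3: L0/L1/L2 = BDFCEG/-/- → run B
t=4: L0/L1/L2 = DFCEG/-/- → run D
t=5: L0/L1/L2 = DFCEG/-/- → run D
t=6: L0/L1/L2 = FCEGH/D/- → run F
t=7: L0/L1/L2 = FCEGH/D/- → run F
t=8: L0/L1/L2 = CEGH/DF/- → run C
t=9: L0/L1/L2 = CEGH/DF/- → run C
t=10: L0/L1/L2 = EGH/DFC/- → run E
t=11: L0/L1/L2 = EGH/DFC/- → run E
t=12: L0/L1/L2 = GH/DFCE/- → run G
t=13: L0/L1/L2 = GH/DFCE/- → run G
t=14: L0/L1/L2 = H/DFCEG/- → run H
t=15: L0/L1/L2 = H/DFCEG/- → run H
t=16: L0/L1/L2 = -/DFCEG/- → run D
t=17: L0/L1/L2 = -/FCEG/- → run F
t=18: L0/L1/L2 = -/FCEG/- → run F
t=19: L0/L1/L2 = -/FCEG/- → run F
t=20: L0/L1/L2 = -/FCEG/- → run F
t=21: L0/L1/L2 = -/CEG/- → run C
t=22: L0/L1/L2 = -/CEG/- → run C
t=23: L0/L1/L2 = -/CEG/- → run C
t=24: L0/L1/L2 = -/CEG/- → run C
t=25: L0/L1/L2 = -/EG/C → run E
t=26: L0/L1/L2 = -/EG/C → run E
t=27: L0/L1/L2 = -/EG/C → run E
t=28: L0/L1/L2 = -/EG/C → run E
t=29: L0/L1/L2 = -/G/CE → run G
t=30: L0/L1/L2 = -/G/CE → run G
t=31: L0/L1/L2 = -/-/CE → run C
t=32: L0/L1/L2 = -/-/E → run E
t=33: L0/L1/L2 = -/-/E → run E
t=34: (idle)
t=35: (idle)
t=36: (idle)
t=37: (idle)
t=38: (idle)
t=39: (idle)

completion order = A, B, H, D, F, G, C, E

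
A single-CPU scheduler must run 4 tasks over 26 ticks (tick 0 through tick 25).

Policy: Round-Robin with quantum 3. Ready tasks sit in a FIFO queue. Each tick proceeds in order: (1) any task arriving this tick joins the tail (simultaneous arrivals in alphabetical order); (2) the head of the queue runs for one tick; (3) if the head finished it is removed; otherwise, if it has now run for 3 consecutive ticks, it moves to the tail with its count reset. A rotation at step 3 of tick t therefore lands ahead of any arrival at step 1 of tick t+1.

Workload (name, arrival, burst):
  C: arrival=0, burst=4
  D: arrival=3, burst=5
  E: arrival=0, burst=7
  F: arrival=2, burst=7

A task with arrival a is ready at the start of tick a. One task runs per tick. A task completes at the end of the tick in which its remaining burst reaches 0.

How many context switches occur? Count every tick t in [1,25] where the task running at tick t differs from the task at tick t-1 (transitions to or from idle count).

t=0: queue=[C,E] q_used=0 → run C
t=1: queue=[C,E] q_used=1 → run C
t=2: queue=[C,E,F] q_used=2 → run C
t=3: queue=[E,F,C,D] q_used=0 → run E
t=4: queue=[E,F,C,D] q_used=1 → run E
t=5: queue=[E,F,C,D] q_used=2 → run E
t=6: queue=[F,C,D,E] q_used=0 → run F
t=7: queue=[F,C,D,E] q_used=1 → run F
t=8: queue=[F,C,D,E] q_used=2 → run F
t=9: queue=[C,D,E,F] q_used=0 → run C
t=10: queue=[D,E,F] q_used=0 → run D
t=11: queue=[D,E,F] q_used=1 → run D
t=12: queue=[D,E,F] q_used=2 → run D
t=13: queue=[E,F,D] q_used=0 → run E
t=14: queue=[E,F,D] q_used=1 → run E
t=15: queue=[E,F,D] q_used=2 → run E
t=16: queue=[F,D,E] q_used=0 → run F
t=17: queue=[F,D,E] q_used=1 → run F
t=18: queue=[F,D,E] q_used=2 → run F
t=19: queue=[D,E,F] q_used=0 → run D
t=20: queue=[D,E,F] q_used=1 → run D
t=21: queue=[E,F] q_used=0 → run E
t=22: queue=[F] q_used=0 → run F
t=23: (idle)
t=24: (idle)
t=25: (idle)

context switches = 10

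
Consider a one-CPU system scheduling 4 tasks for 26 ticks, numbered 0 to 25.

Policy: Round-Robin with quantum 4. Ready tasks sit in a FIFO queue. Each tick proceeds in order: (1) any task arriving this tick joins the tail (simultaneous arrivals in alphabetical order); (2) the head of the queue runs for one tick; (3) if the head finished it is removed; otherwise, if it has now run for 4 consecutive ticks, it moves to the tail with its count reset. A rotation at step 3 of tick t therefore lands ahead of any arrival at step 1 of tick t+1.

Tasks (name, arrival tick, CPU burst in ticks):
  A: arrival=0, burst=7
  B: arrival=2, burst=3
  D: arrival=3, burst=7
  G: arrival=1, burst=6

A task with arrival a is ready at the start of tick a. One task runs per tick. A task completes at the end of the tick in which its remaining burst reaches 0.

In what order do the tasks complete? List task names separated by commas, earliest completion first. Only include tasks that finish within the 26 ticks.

completion order = B, A, G, D

t=0: queue=[A] q_used=0 → run A
t=1: queue=[A,G] q_used=1 → run A
t=2: queue=[A,G,B] q_used=2 → run A
t=3: queue=[A,G,B,D] q_used=3 → run A
t=4: queue=[G,B,D,A] q_used=0 → run G
t=5: queue=[G,B,D,A] q_used=1 → run G
t=6: queue=[G,B,D,A] q_used=2 → run G
t=7: queue=[G,B,D,A] q_used=3 → run G
t=8: queue=[B,D,A,G] q_used=0 → run B
t=9: queue=[B,D,A,G] q_used=1 → run B
t=10: queue=[B,D,A,G] q_used=2 → run B
t=11: queue=[D,A,G] q_used=0 → run D
t=12: queue=[D,A,G] q_used=1 → run D
t=13: queue=[D,A,G] q_used=2 → run D
t=14: queue=[D,A,G] q_used=3 → run D
t=15: queue=[A,G,D] q_used=0 → run A
t=16: queue=[A,G,D] q_used=1 → run A
t=17: queue=[A,G,D] q_used=2 → run A
t=18: queue=[G,D] q_used=0 → run G
t=19: queue=[G,D] q_used=1 → run G
t=20: queue=[D] q_used=0 → run D
t=21: queue=[D] q_used=1 → run D
t=22: queue=[D] q_used=2 → run D
t=23: (idle)
t=24: (idle)
t=25: (idle)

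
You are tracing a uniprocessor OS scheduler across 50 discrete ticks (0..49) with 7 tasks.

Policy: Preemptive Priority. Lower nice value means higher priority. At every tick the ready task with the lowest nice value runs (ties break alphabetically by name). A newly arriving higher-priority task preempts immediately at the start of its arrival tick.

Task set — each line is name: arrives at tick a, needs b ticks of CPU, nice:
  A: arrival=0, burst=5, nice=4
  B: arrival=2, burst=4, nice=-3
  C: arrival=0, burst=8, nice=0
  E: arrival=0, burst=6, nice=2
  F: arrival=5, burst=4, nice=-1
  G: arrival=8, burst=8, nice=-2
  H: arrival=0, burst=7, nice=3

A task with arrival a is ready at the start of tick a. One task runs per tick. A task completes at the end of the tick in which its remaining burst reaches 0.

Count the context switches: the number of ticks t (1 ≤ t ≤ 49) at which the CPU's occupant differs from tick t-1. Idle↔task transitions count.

t=0: ready={A,C,E,H} → run C
t=1: ready={A,C,E,H} → run C
t=2: ready={A,B,C,E,H} → run B
t=3: ready={A,B,C,E,H} → run B
t=4: ready={A,B,C,E,H} → run B
t=5: ready={A,B,C,E,F,H} → run B
t=6: ready={A,C,E,F,H} → run F
t=7: ready={A,C,E,F,H} → run F
t=8: ready={A,C,E,F,G,H} → run G
t=9: ready={A,C,E,F,G,H} → run G
t=10: ready={A,C,E,F,G,H} → run G
t=11: ready={A,C,E,F,G,H} → run G
t=12: ready={A,C,E,F,G,H} → run G
t=13: ready={A,C,E,F,G,H} → run G
t=14: ready={A,C,E,F,G,H} → run G
t=15: ready={A,C,E,F,G,H} → run G
t=16: ready={A,C,E,F,H} → run F
t=17: ready={A,C,E,F,H} → run F
t=18: ready={A,C,E,H} → run C
t=19: ready={A,C,E,H} → run C
t=20: ready={A,C,E,H} → run C
t=21: ready={A,C,E,H} → run C
t=22: ready={A,C,E,H} → run C
t=23: ready={A,C,E,H} → run C
t=24: ready={A,E,H} → run E
t=25: ready={A,E,H} → run E
t=26: ready={A,E,H} → run E
t=27: ready={A,E,H} → run E
t=28: ready={A,E,H} → run E
t=29: ready={A,E,H} → run E
t=30: ready={A,H} → run H
t=31: ready={A,H} → run H
t=32: ready={A,H} → run H
t=33: ready={A,H} → run H
t=34: ready={A,H} → run H
t=35: ready={A,H} → run H
t=36: ready={A,H} → run H
t=37: ready={A} → run A
t=38: ready={A} → run A
t=39: ready={A} → run A
t=40: ready={A} → run A
t=41: ready={A} → run A
t=42: (idle)
t=43: (idle)
t=44: (idle)
t=45: (idle)
t=46: (idle)
t=47: (idle)
t=48: (idle)
t=49: (idle)

context switches = 9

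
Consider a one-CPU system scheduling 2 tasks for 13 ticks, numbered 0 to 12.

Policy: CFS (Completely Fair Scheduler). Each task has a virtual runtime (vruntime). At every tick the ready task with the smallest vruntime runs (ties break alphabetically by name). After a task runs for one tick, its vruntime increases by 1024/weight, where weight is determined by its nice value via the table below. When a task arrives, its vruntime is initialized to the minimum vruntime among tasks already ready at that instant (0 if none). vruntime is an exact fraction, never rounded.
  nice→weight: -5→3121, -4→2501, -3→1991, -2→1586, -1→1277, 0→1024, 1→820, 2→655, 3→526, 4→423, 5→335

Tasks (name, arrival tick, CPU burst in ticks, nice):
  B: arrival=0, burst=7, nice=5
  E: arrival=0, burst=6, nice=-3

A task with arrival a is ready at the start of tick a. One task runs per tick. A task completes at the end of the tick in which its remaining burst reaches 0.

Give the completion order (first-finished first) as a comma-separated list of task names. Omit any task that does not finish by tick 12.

completion order = E, B

t=0: vr[B=0 E=0] → run B
t=1: vr[B=1024/335 E=0] → run E
t=2: vr[B=1024/335 E=1024/1991] → run E
t=3: vr[B=1024/335 E=2048/1991] → run E
t=4: vr[B=1024/335 E=3072/1991] → run E
t=5: vr[B=1024/335 E=4096/1991] → run E
t=6: vr[B=1024/335 E=5120/1991] → run E
t=7: vr[B=1024/335] → run B
t=8: vr[B=2048/335] → run B
t=9: vr[B=3072/335] → run B
t=10: vr[B=4096/335] → run B
t=11: vr[B=1024/67] → run B
t=12: vr[B=6144/335] → run B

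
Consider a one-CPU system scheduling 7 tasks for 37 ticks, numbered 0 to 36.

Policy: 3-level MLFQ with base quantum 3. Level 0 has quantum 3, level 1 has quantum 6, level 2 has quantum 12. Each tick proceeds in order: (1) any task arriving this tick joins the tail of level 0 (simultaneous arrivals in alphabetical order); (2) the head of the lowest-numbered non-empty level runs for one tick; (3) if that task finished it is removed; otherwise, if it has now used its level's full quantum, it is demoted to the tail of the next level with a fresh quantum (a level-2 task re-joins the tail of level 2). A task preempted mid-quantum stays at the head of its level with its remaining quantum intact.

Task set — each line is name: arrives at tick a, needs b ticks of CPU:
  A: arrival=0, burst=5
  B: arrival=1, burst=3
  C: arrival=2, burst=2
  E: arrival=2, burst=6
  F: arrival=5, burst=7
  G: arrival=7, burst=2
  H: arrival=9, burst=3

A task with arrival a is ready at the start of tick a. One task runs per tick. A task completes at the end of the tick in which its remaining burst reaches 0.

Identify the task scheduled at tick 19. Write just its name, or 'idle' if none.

running at tick 19 = A

t=0: L0/L1/L2 = A/-/- → run A
t=1: L0/L1/L2 = AB/-/- → run A
t=2: L0/L1/L2 = ABCE/-/- → run A
t=3: L0/L1/L2 = BCE/A/- → run B
t=4: L0/L1/L2 = BCE/A/- → run B
t=5: L0/L1/L2 = BCEF/A/- → run B
t=6: L0/L1/L2 = CEF/A/- → run C
t=7: L0/L1/L2 = CEFG/A/- → run C
t=8: L0/L1/L2 = EFG/A/- → run E
t=9: L0/L1/L2 = EFGH/A/- → run E
t=10: L0/L1/L2 = EFGH/A/- → run E
t=11: L0/L1/L2 = FGH/AE/- → run F
t=12: L0/L1/L2 = FGH/AE/- → run F
t=13: L0/L1/L2 = FGH/AE/- → run F
t=14: L0/L1/L2 = GH/AEF/- → run G
t=15: L0/L1/L2 = GH/AEF/- → run G
t=16: L0/L1/L2 = H/AEF/- → run H
t=17: L0/L1/L2 = H/AEF/- → run H
t=18: L0/L1/L2 = H/AEF/- → run H
t=19: L0/L1/L2 = -/AEF/- → run A
t=20: L0/L1/L2 = -/AEF/- → run A
t=21: L0/L1/L2 = -/EF/- → run E
t=22: L0/L1/L2 = -/EF/- → run E
t=23: L0/L1/L2 = -/EF/- → run E
t=24: L0/L1/L2 = -/F/- → run F
t=25: L0/L1/L2 = -/F/- → run F
t=26: L0/L1/L2 = -/F/- → run F
t=27: L0/L1/L2 = -/F/- → run F
t=28: (idle)
t=29: (idle)
t=30: (idle)
t=31: (idle)
t=32: (idle)
t=33: (idle)
t=34: (idle)
t=35: (idle)
t=36: (idle)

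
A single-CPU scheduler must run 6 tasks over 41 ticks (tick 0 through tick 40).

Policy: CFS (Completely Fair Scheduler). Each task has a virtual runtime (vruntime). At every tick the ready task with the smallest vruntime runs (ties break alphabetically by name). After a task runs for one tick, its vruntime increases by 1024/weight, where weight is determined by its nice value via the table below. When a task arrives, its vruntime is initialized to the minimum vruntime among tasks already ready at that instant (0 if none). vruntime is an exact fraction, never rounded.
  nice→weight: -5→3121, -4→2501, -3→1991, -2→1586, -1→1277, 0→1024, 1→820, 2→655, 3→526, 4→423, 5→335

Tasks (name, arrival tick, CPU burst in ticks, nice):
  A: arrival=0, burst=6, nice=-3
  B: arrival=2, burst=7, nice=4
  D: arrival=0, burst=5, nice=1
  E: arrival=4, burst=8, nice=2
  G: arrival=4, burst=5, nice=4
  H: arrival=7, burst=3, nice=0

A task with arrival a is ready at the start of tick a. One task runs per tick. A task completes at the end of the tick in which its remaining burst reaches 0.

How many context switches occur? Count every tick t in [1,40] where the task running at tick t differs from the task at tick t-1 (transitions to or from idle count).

context switches = 32

t=0: vr[A=0 D=0] → run A
t=1: vr[A=1024/1991 D=0] → run D
t=2: vr[A=1024/1991 B=1024/1991 D=256/205] → run A
t=3: vr[A=2048/1991 B=1024/1991 D=256/205] → run B
t=4: vr[A=2048/1991 B=2471936/842193 D=256/205 E=2048/1991 G=2048/1991] → run A
t=5: vr[A=3072/1991 B=2471936/842193 D=256/205 E=2048/1991 G=2048/1991] → run E
t=6: vr[A=3072/1991 B=2471936/842193 D=256/205 E=3380224/1304105 G=2048/1991] → run G
t=7: vr[A=3072/1991 B=2471936/842193 D=256/205 E=3380224/1304105 G=2905088/842193 H=256/205] → run D
t=8: vr[A=3072/1991 B=2471936/842193 D=512/205 E=3380224/1304105 G=2905088/842193 H=256/205] → run H
t=9: vr[A=3072/1991 B=2471936/842193 D=512/205 E=3380224/1304105 G=2905088/842193 H=461/205] → run A
t=10: vr[A=4096/1991 B=2471936/842193 D=512/205 E=3380224/1304105 G=2905088/842193 H=461/205] → run A
t=11: vr[A=5120/1991 B=2471936/842193 D=512/205 E=3380224/1304105 G=2905088/842193 H=461/205] → run H
t=12: vr[A=5120/1991 B=2471936/842193 D=512/205 E=3380224/1304105 G=2905088/842193 H=666/205] → run D
t=13: vr[A=5120/1991 B=2471936/842193 D=768/205 E=3380224/1304105 G=2905088/842193 H=666/205] → run A
t=14: vr[B=2471936/842193 D=768/205 E=3380224/1304105 G=2905088/842193 H=666/205] → run E
t=15: vr[B=2471936/842193 D=768/205 E=5419008/1304105 G=2905088/842193 H=666/205] → run B
t=16: vr[B=4510720/842193 D=768/205 E=5419008/1304105 G=2905088/842193 H=666/205] → run H
t=17: vr[B=4510720/842193 D=768/205 E=5419008/1304105 G=2905088/842193] → run G
t=18: vr[B=4510720/842193 D=768/205 E=5419008/1304105 G=4943872/842193] → run D
t=19: vr[B=4510720/842193 D=1024/205 E=5419008/1304105 G=4943872/842193] → run E
t=20: vr[B=4510720/842193 D=1024/205 E=7457792/1304105 G=4943872/842193] → run D
t=21: vr[B=4510720/842193 E=7457792/1304105 G=4943872/842193] → run B
t=22: vr[B=2183168/280731 E=7457792/1304105 G=4943872/842193] → run E
t=23: vr[B=2183168/280731 E=9496576/1304105 G=4943872/842193] → run G
t=24: vr[B=2183168/280731 E=9496576/1304105 G=2327552/280731] → run E
t=25: vr[B=2183168/280731 E=2307072/260821 G=2327552/280731] → run B
t=26: vr[B=8588288/842193 E=2307072/260821 G=2327552/280731] → run G
t=27: vr[B=8588288/842193 E=2307072/260821 G=9021440/842193] → run E
t=28: vr[B=8588288/842193 E=13574144/1304105 G=9021440/842193] → run B
t=29: vr[B=10627072/842193 E=13574144/1304105 G=9021440/842193] → run E
t=30: vr[B=10627072/842193 E=15612928/1304105 G=9021440/842193] → run G
t=31: vr[B=10627072/842193 E=15612928/1304105] → run E
t=32: vr[B=10627072/842193] → run B
t=33: vr[B=4221952/280731] → run B
t=34: (idle)
t=35: (idle)
t=36: (idle)
t=37: (idle)
t=38: (idle)
t=39: (idle)
t=40: (idle)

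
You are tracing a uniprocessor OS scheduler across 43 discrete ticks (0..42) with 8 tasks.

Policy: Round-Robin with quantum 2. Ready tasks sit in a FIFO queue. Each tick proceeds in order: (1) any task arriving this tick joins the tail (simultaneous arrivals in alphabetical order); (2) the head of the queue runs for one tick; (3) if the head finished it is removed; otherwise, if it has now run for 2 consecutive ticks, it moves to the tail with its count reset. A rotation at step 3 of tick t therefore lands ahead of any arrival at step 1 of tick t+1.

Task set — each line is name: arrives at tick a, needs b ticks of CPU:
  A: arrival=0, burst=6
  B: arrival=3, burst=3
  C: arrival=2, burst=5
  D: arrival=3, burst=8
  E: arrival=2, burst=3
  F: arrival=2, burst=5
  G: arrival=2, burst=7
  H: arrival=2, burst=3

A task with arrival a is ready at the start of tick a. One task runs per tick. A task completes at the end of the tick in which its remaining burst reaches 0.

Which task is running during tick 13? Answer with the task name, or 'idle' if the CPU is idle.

t=0: queue=[A] q_used=0 → run A
t=1: queue=[A] q_used=1 → run A
t=2: queue=[A,C,E,F,G,H] q_used=0 → run A
t=3: queue=[A,C,E,F,G,H,B,D] q_used=1 → run A
t=4: queue=[C,E,F,G,H,B,D,A] q_used=0 → run C
t=5: queue=[C,E,F,G,H,B,D,A] q_used=1 → run C
t=6: queue=[E,F,G,H,B,D,A,C] q_used=0 → run E
t=7: queue=[E,F,G,H,B,D,A,C] q_used=1 → run E
t=8: queue=[F,G,H,B,D,A,C,E] q_used=0 → run F
t=9: queue=[F,G,H,B,D,A,C,E] q_used=1 → run F
t=10: queue=[G,H,B,D,A,C,E,F] q_used=0 → run G
t=11: queue=[G,H,B,D,A,C,E,F] q_used=1 → run G
t=12: queue=[H,B,D,A,C,E,F,G] q_used=0 → run H
t=13: queue=[H,B,D,A,C,E,F,G] q_used=1 → run H
t=14: queue=[B,D,A,C,E,F,G,H] q_used=0 → run B
t=15: queue=[B,D,A,C,E,F,G,H] q_used=1 → run B
t=16: queue=[D,A,C,E,F,G,H,B] q_used=0 → run D
t=17: queue=[D,A,C,E,F,G,H,B] q_used=1 → run D
t=18: queue=[A,C,E,F,G,H,B,D] q_used=0 → run A
t=19: queue=[A,C,E,F,G,H,B,D] q_used=1 → run A
t=20: queue=[C,E,F,G,H,B,D] q_used=0 → run C
t=21: queue=[C,E,F,G,H,B,D] q_used=1 → run C
t=22: queue=[E,F,G,H,B,D,C] q_used=0 → run E
t=23: queue=[F,G,H,B,D,C] q_used=0 → run F
t=24: queue=[F,G,H,B,D,C] q_used=1 → run F
t=25: queue=[G,H,B,D,C,F] q_used=0 → run G
t=26: queue=[G,H,B,D,C,F] q_used=1 → run G
t=27: queue=[H,B,D,C,F,G] q_used=0 → run H
t=28: queue=[B,D,C,F,G] q_used=0 → run B
t=29: queue=[D,C,F,G] q_used=0 → run D
t=30: queue=[D,C,F,G] q_used=1 → run D
t=31: queue=[C,F,G,D] q_used=0 → run C
t=32: queue=[F,G,D] q_used=0 → run F
t=33: queue=[G,D] q_used=0 → run G
t=34: queue=[G,D] q_used=1 → run G
t=35: queue=[D,G] q_used=0 → run D
t=36: queue=[D,G] q_used=1 → run D
t=37: queue=[G,D] q_used=0 → run G
t=38: queue=[D] q_used=0 → run D
t=39: queue=[D] q_used=1 → run D
t=40: (idle)
t=41: (idle)
t=42: (idle)

running at tick 13 = H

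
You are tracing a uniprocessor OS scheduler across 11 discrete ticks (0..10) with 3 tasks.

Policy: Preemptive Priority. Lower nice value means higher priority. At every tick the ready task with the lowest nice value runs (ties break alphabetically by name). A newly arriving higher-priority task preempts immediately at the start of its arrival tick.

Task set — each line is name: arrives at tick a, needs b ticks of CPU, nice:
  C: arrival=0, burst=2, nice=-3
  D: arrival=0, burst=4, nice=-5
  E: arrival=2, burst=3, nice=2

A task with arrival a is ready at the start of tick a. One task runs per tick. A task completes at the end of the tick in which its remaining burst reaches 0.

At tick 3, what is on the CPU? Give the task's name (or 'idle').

running at tick 3 = D

t=0: ready={C,D} → run D
t=1: ready={C,D} → run D
t=2: ready={C,D,E} → run D
t=3: ready={C,D,E} → run D
t=4: ready={C,E} → run C
t=5: ready={C,E} → run C
t=6: ready={E} → run E
t=7: ready={E} → run E
t=8: ready={E} → run E
t=9: (idle)
t=10: (idle)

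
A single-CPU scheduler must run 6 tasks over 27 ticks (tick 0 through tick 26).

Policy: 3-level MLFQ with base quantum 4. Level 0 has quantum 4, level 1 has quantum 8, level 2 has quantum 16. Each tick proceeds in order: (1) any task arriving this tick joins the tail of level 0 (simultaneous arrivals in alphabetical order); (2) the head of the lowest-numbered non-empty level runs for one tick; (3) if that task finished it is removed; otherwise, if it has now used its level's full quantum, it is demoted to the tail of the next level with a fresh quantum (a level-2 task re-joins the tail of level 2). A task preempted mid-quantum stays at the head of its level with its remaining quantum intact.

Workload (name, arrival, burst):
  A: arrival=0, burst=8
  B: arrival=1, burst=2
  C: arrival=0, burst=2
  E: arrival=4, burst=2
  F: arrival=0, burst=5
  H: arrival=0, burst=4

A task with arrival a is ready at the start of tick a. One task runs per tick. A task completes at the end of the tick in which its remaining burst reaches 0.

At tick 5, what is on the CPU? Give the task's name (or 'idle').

t=0: L0/L1/L2 = ACFH/-/- → run A
t=1: L0/L1/L2 = ACFHB/-/- → run A
t=2: L0/L1/L2 = ACFHB/-/- → run A
t=3: L0/L1/L2 = ACFHB/-/- → run A
t=4: L0/L1/L2 = CFHBE/A/- → run C
t=5: L0/L1/L2 = CFHBE/A/- → run C
t=6: L0/L1/L2 = FHBE/A/- → run F
t=7: L0/L1/L2 = FHBE/A/- → run F
t=8: L0/L1/L2 = FHBE/A/- → run F
t=9: L0/L1/L2 = FHBE/A/- → run F
t=10: L0/L1/L2 = HBE/AF/- → run H
t=11: L0/L1/L2 = HBE/AF/- → run H
t=12: L0/L1/L2 = HBE/AF/- → run H
t=13: L0/L1/L2 = HBE/AF/- → run H
t=14: L0/L1/L2 = BE/AF/- → run B
t=15: L0/L1/L2 = BE/AF/- → run B
t=16: L0/L1/L2 = E/AF/- → run E
t=17: L0/L1/L2 = E/AF/- → run E
t=18: L0/L1/L2 = -/AF/- → run A
t=19: L0/L1/L2 = -/AF/- → run A
t=20: L0/L1/L2 = -/AF/- → run A
t=21: L0/L1/L2 = -/AF/- → run A
t=22: L0/L1/L2 = -/F/- → run F
t=23: (idle)
t=24: (idle)
t=25: (idle)
t=26: (idle)

running at tick 5 = C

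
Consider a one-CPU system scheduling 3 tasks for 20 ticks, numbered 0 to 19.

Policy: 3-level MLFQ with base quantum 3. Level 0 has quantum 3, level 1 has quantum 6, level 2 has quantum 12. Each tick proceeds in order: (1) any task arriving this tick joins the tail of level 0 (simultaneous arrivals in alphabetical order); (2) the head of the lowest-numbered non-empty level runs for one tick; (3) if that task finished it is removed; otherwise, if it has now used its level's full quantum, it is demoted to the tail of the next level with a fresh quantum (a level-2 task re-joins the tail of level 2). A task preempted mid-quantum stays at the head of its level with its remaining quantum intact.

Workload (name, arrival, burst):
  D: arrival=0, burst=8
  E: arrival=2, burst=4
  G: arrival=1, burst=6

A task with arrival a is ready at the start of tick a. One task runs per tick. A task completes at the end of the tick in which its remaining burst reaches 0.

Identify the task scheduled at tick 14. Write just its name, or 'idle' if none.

t=0: L0/L1/L2 = D/-/- → run D
t=1: L0/L1/L2 = DG/-/- → run D
t=2: L0/L1/L2 = DGE/-/- → run D
t=3: L0/L1/L2 = GE/D/- → run G
t=4: L0/L1/L2 = GE/D/- → run G
t=5: L0/L1/L2 = GE/D/- → run G
t=6: L0/L1/L2 = E/DG/- → run E
t=7: L0/L1/L2 = E/DG/- → run E
t=8: L0/L1/L2 = E/DG/- → run E
t=9: L0/L1/L2 = -/DGE/- → run D
t=10: L0/L1/L2 = -/DGE/- → run D
t=11: L0/L1/L2 = -/DGE/- → run D
t=12: L0/L1/L2 = -/DGE/- → run D
t=13: L0/L1/L2 = -/DGE/- → run D
t=14: L0/L1/L2 = -/GE/- → run G
t=15: L0/L1/L2 = -/GE/- → run G
t=16: L0/L1/L2 = -/GE/- → run G
t=17: L0/L1/L2 = -/E/- → run E
t=18: (idle)
t=19: (idle)

running at tick 14 = G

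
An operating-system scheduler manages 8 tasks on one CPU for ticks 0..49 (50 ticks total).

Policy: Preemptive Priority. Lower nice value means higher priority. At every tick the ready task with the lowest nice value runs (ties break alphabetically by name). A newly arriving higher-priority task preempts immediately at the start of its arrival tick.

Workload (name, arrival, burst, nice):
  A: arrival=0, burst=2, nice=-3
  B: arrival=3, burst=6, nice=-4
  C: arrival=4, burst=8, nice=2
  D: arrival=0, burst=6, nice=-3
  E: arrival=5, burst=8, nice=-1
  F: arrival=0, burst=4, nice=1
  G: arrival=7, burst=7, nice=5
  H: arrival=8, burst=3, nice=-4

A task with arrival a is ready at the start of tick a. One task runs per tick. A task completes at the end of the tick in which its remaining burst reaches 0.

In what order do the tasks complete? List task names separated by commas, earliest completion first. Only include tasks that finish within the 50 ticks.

t=0: ready={A,D,F} → run A
t=1: ready={A,D,F} → run A
t=2: ready={D,F} → run D
t=3: ready={B,D,F} → run B
t=4: ready={B,C,D,F} → run B
t=5: ready={B,C,D,E,F} → run B
t=6: ready={B,C,D,E,F} → run B
t=7: ready={B,C,D,E,F,G} → run B
t=8: ready={B,C,D,E,F,G,H} → run B
t=9: ready={C,D,E,F,G,H} → run H
t=10: ready={C,D,E,F,G,H} → run H
t=11: ready={C,D,E,F,G,H} → run H
t=12: ready={C,D,E,F,G} → run D
t=13: ready={C,D,E,F,G} → run D
t=14: ready={C,D,E,F,G} → run D
t=15: ready={C,D,E,F,G} → run D
t=16: ready={C,D,E,F,G} → run D
t=17: ready={C,E,F,G} → run E
t=18: ready={C,E,F,G} → run E
t=19: ready={C,E,F,G} → run E
t=20: ready={C,E,F,G} → run E
t=21: ready={C,E,F,G} → run E
t=22: ready={C,E,F,G} → run E
t=23: ready={C,E,F,G} → run E
t=24: ready={C,E,F,G} → run E
t=25: ready={C,F,G} → run F
t=26: ready={C,F,G} → run F
t=27: ready={C,F,G} → run F
t=28: ready={C,F,G} → run F
t=29: ready={C,G} → run C
t=30: ready={C,G} → run C
t=31: ready={C,G} → run C
t=32: ready={C,G} → run C
t=33: ready={C,G} → run C
t=34: ready={C,G} → run C
t=35: ready={C,G} → run C
t=36: ready={C,G} → run C
t=37: ready={G} → run G
t=38: ready={G} → run G
t=39: ready={G} → run G
t=40: ready={G} → run G
t=41: ready={G} → run G
t=42: ready={G} → run G
t=43: ready={G} → run G
t=44: (idle)
t=45: (idle)
t=46: (idle)
t=47: (idle)
t=48: (idle)
t=49: (idle)

completion order = A, B, H, D, E, F, C, G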